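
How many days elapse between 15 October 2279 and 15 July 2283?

Day-of-year of October 15, 2279: 288.
Day-of-year of July 15, 2283: 196.
2279 has 365 days, so 365 − 288 = 77 days remain in 2279.
Full years: 2280: 366; 2281: 365; 2282: 365. Sum = 1096.
Total: 77 + 1096 + 196 = 1369 days.

1369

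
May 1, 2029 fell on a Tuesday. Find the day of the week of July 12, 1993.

Monday

Count forward from the earlier date (July 12, 1993) to the later (May 1, 2029):
Day-of-year of July 12, 1993: 193.
Day-of-year of May 1, 2029: 121.
1993 has 365 days, so 365 − 193 = 172 days remain in 1993.
Full years 1994–2028: 26 common + 9 leap = 26×365 + 9×366 = 12784 days.
Total: 172 + 12784 + 121 = 13077 days.
13077 mod 7 = 1, so 1 day before Tuesday is Monday.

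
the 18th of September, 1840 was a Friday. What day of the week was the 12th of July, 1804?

Count forward from the earlier date (July 12, 1804) to the later (September 18, 1840):
Day-of-year of July 12, 1804: 194.
Day-of-year of September 18, 1840: 262.
1804 has 366 days, so 366 − 194 = 172 days remain in 1804.
Full years 1805–1839: 27 common + 8 leap = 27×365 + 8×366 = 12783 days.
Total: 172 + 12783 + 262 = 13217 days.
13217 mod 7 = 1, so 1 day before Friday is Thursday.

Thursday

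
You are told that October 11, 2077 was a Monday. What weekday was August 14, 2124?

From October 11, 2077 to October 11, 2123: 46 years, of which 10 contain a Feb 29 — 36×365 + 10×366 = 16800 days.
(2100 is not a leap year (divisible by 100 but not 400).)
October 2123: 31 − 11 = 20 days remain.
Then 9 full months totalling 274 days.
August 1–14, 2124: 14 days.
Residual: 308 days.
Total: 17108 days.
17108 is a multiple of 7, so August 14, 2124 falls on the same weekday: Monday.

Monday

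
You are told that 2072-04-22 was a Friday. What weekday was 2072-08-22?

Monday

April 2072: 30 − 22 = 8 days remain.
Then May (31), June (30), July (31): 31 + 30 + 31 = 92 days.
August 1–22, 2072: 22 days.
Total: 8 + 92 + 22 = 122 days.
122 mod 7 = 3, so 3 days after Friday is Monday.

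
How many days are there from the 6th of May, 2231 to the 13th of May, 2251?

7312

From May 6, 2231 to May 6, 2251: 20 years, of which 5 contain a Feb 29 — 15×365 + 5×366 = 7305 days.
Within May 2251: 13 − 6 = 7 days.
Total: 7312 days.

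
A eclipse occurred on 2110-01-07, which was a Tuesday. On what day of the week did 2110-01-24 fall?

Within January 2110: 24 − 7 = 17 days.
17 mod 7 = 3, so 3 days after Tuesday is Friday.

Friday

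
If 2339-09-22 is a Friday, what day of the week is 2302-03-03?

Monday

Count forward from the earlier date (March 3, 2302) to the later (September 22, 2339):
From March 3, 2302 to March 3, 2339: 37 years, of which 9 contain a Feb 29 — 28×365 + 9×366 = 13514 days.
March 2339: 31 − 3 = 28 days remain.
Then April (30), May (31), June (30), July (31), August (31): 30 + 31 + 30 + 31 + 31 = 153 days.
September 1–22, 2339: 22 days.
Residual: 203 days.
Total: 13717 days.
13717 mod 7 = 4, so 4 days before Friday is Monday.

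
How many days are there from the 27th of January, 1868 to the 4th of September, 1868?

January 1868: 31 − 27 = 4 days remain.
Then February 1868 (29), March (31), April (30), May (31), June (30), July (31), August (31): 29 + 31 + 30 + 31 + 30 + 31 + 31 = 213 days.
September 1–4, 1868: 4 days.
Total: 4 + 213 + 4 = 221 days.

221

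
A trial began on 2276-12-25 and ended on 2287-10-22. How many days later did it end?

3953

Day-of-year of December 25, 2276: 360.
Day-of-year of October 22, 2287: 295.
2276 has 366 days, so 366 − 360 = 6 days remain in 2276.
Full years 2277–2286: 8 common + 2 leap = 8×365 + 2×366 = 3652 days.
Total: 6 + 3652 + 295 = 3953 days.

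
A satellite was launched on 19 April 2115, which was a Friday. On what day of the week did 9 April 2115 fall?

Tuesday

Count forward from the earlier date (April 9, 2115) to the later (April 19, 2115):
Within April 2115: 19 − 9 = 10 days.
10 mod 7 = 3, so 3 days before Friday is Tuesday.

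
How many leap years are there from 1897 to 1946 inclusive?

11

Years divisible by 4 in [1897, 1946]: 1900, 1904, 1908, 1912, 1916, 1920, 1924, 1928, 1932, 1936, 1940, 1944.
Of these, 1900 is divisible by 100 but not 400, so not leap.
Leap years: 12 − 1 = 11.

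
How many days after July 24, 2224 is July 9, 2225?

July 2224: 31 − 24 = 7 days remain.
Then 11 full months totalling 334 days.
July 1–9, 2225: 9 days.
Total: 7 + 334 + 9 = 350 days.

350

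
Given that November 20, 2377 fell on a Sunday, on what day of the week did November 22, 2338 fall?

Tuesday

Count forward from the earlier date (November 22, 2338) to the later (November 20, 2377):
Day-of-year of November 22, 2338: 326.
Day-of-year of November 20, 2377: 324.
2338 has 365 days, so 365 − 326 = 39 days remain in 2338.
Full years 2339–2376: 28 common + 10 leap = 28×365 + 10×366 = 13880 days.
Total: 39 + 13880 + 324 = 14243 days.
14243 mod 7 = 5, so 5 days before Sunday is Tuesday.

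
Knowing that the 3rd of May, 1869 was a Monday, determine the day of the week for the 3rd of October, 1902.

Friday

Day-of-year of May 3, 1869: 123.
Day-of-year of October 3, 1902: 276.
1869 has 365 days, so 365 − 123 = 242 days remain in 1869.
Full years 1870–1901: 25 common + 7 leap = 25×365 + 7×366 = 11687 days.
Total: 242 + 11687 + 276 = 12205 days.
12205 mod 7 = 4, so 4 days after Monday is Friday.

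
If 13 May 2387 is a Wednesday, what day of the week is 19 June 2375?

Thursday

Count forward from the earlier date (June 19, 2375) to the later (May 13, 2387):
From June 19, 2375 to June 19, 2386: 11 years, of which 3 contain a Feb 29 — 8×365 + 3×366 = 4018 days.
June 2386: 30 − 19 = 11 days remain.
Then 10 full months totalling 304 days.
May 1–13, 2387: 13 days.
Residual: 328 days.
Total: 4346 days.
4346 mod 7 = 6, so 6 days before Wednesday is Thursday.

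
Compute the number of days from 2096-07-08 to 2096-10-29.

July 2096: 31 − 8 = 23 days remain.
Then August (31), September (30): 31 + 30 = 61 days.
October 1–29, 2096: 29 days.
Total: 23 + 61 + 29 = 113 days.

113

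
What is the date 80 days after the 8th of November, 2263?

the 27th of January, 2264

Count 80 days after November 8, 2263:
November 2263: 30 − 8 = 22 days remain.
Then December (31): 31 days.
January 1–27, 2264: 27 days.
Total: 22 + 31 + 27 = 80 days.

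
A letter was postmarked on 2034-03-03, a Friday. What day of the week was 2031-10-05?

Sunday

Count forward from the earlier date (October 5, 2031) to the later (March 3, 2034):
Day-of-year of October 5, 2031: 278.
Day-of-year of March 3, 2034: 62.
2031 has 365 days, so 365 − 278 = 87 days remain in 2031.
Full years: 2032: 366; 2033: 365. Sum = 731.
Total: 87 + 731 + 62 = 880 days.
880 mod 7 = 5, so 5 days before Friday is Sunday.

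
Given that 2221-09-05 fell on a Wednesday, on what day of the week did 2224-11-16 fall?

September 5, 2221 → September 5, 2222: 365 days.
September 5, 2222 → September 5, 2223: 365 days.
September 5, 2223 → September 5, 2224: 366 days (2224 is a leap year).
September 2224: 30 − 5 = 25 days remain.
Then October (31): 31 days.
November 1–16, 2224: 16 days.
Residual: 72 days.
Total: 1168 days.
1168 mod 7 = 6, so 6 days after Wednesday is Tuesday.

Tuesday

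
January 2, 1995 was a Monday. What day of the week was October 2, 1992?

Friday

Count forward from the earlier date (October 2, 1992) to the later (January 2, 1995):
October 2, 1992 → October 2, 1993: 365 days.
October 2, 1993 → October 2, 1994: 365 days.
October 1994: 31 − 2 = 29 days remain.
Then November (30), December (31): 30 + 31 = 61 days.
January 1–2, 1995: 2 days.
Residual: 92 days.
Total: 822 days.
822 mod 7 = 3, so 3 days before Monday is Friday.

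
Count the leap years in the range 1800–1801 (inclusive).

0

Years divisible by 4 in [1800, 1801]: 1800.
Of these, 1800 is divisible by 100 but not 400, so not leap.
Leap years: 1 − 1 = 0.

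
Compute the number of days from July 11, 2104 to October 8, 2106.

819

Day-of-year of July 11, 2104: 193.
Day-of-year of October 8, 2106: 281.
2104 has 366 days, so 366 − 193 = 173 days remain in 2104.
Full years: 2105: 365. Sum = 365.
Total: 173 + 365 + 281 = 819 days.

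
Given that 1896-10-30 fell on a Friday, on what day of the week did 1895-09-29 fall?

Sunday

Count forward from the earlier date (September 29, 1895) to the later (October 30, 1896):
September 29, 1895 → September 29, 1896: 366 days (1896 is a leap year).
September 1896: 30 − 29 = 1 day remains.
October 1–30, 1896: 30 days.
Residual: 31 days.
Total: 397 days.
397 mod 7 = 5, so 5 days before Friday is Sunday.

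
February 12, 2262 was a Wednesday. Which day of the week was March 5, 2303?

Thursday

From February 12, 2262 to February 12, 2303: 41 years, of which 9 contain a Feb 29 — 32×365 + 9×366 = 14974 days.
(2300 is not a leap year (divisible by 100 but not 400).)
February 2303: 28 − 12 = 16 days remain (2303 is not a leap year, so February has 28 days).
March 1–5, 2303: 5 days.
Residual: 21 days.
Total: 14995 days.
14995 mod 7 = 1, so 1 day after Wednesday is Thursday.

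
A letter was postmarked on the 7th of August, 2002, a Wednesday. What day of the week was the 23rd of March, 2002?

Count forward from the earlier date (March 23, 2002) to the later (August 7, 2002):
March 2002: 31 − 23 = 8 days remain.
Then April (30), May (31), June (30), July (31): 30 + 31 + 30 + 31 = 122 days.
August 1–7, 2002: 7 days.
Total: 8 + 122 + 7 = 137 days.
137 mod 7 = 4, so 4 days before Wednesday is Saturday.

Saturday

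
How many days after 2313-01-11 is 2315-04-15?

824

Day-of-year of January 11, 2313: 11.
Day-of-year of April 15, 2315: 105.
2313 has 365 days, so 365 − 11 = 354 days remain in 2313.
Full years: 2314: 365. Sum = 365.
Total: 354 + 365 + 105 = 824 days.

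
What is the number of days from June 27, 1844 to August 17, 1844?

June 1844: 30 − 27 = 3 days remain.
Then July (31): 31 days.
August 1–17, 1844: 17 days.
Total: 3 + 31 + 17 = 51 days.

51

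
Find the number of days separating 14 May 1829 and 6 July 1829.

May 1829: 31 − 14 = 17 days remain.
Then June (30): 30 days.
July 1–6, 1829: 6 days.
Total: 17 + 30 + 6 = 53 days.

53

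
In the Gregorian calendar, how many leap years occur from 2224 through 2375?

37

Years divisible by 4: 2224, 2228, …, 2372 — 38 in all.
Of these, 2300 is divisible by 100 but not 400, so not leap.
Leap years: 38 − 1 = 37.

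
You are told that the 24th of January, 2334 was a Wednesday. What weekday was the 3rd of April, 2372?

Monday

Day-of-year of January 24, 2334: 24.
Day-of-year of April 3, 2372: 94.
2334 has 365 days, so 365 − 24 = 341 days remain in 2334.
Full years 2335–2371: 28 common + 9 leap = 28×365 + 9×366 = 13514 days.
Total: 341 + 13514 + 94 = 13949 days.
13949 mod 7 = 5, so 5 days after Wednesday is Monday.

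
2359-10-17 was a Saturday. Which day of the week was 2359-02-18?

Wednesday

Count forward from the earlier date (February 18, 2359) to the later (October 17, 2359):
February 2359: 28 − 18 = 10 days remain (2359 is not a leap year, so February has 28 days).
Then March (31), April (30), May (31), June (30), July (31), August (31), September (30): 31 + 30 + 31 + 30 + 31 + 31 + 30 = 214 days.
October 1–17, 2359: 17 days.
Total: 10 + 214 + 17 = 241 days.
241 mod 7 = 3, so 3 days before Saturday is Wednesday.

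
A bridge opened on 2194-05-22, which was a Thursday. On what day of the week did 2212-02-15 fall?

From May 22, 2194 to May 22, 2211: 17 years, of which 3 contain a Feb 29 — 14×365 + 3×366 = 6208 days.
(2200 is not a leap year (divisible by 100 but not 400).)
May 2211: 31 − 22 = 9 days remain.
Then June (30), July (31), August (31), September (30), October (31), November (30), December (31), January (31): 30 + 31 + 31 + 30 + 31 + 30 + 31 + 31 = 245 days.
February 1–15, 2212: 15 days (2212 is a leap year).
Residual: 269 days.
Total: 6477 days.
6477 mod 7 = 2, so 2 days after Thursday is Saturday.

Saturday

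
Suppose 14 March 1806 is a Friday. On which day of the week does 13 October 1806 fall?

March 1806: 31 − 14 = 17 days remain.
Then April (30), May (31), June (30), July (31), August (31), September (30): 30 + 31 + 30 + 31 + 31 + 30 = 183 days.
October 1–13, 1806: 13 days.
Total: 17 + 183 + 13 = 213 days.
213 mod 7 = 3, so 3 days after Friday is Monday.

Monday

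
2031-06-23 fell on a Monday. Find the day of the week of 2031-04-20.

Sunday

Count forward from the earlier date (April 20, 2031) to the later (June 23, 2031):
April 2031: 30 − 20 = 10 days remain.
Then May (31): 31 days.
June 1–23, 2031: 23 days.
Total: 10 + 31 + 23 = 64 days.
64 mod 7 = 1, so 1 day before Monday is Sunday.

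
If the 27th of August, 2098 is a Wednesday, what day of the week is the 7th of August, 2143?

Wednesday

Day-of-year of August 27, 2098: 239.
Day-of-year of August 7, 2143: 219.
2098 has 365 days, so 365 − 239 = 126 days remain in 2098.
Full years 2099–2142: 34 common + 10 leap = 34×365 + 10×366 = 16070 days.
Total: 126 + 16070 + 219 = 16415 days.
16415 is a multiple of 7, so the 7th of August, 2143 falls on the same weekday: Wednesday.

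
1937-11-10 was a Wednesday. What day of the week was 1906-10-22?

Count forward from the earlier date (October 22, 1906) to the later (November 10, 1937):
From October 22, 1906 to October 22, 1937: 31 years, of which 8 contain a Feb 29 — 23×365 + 8×366 = 11323 days.
October 1937: 31 − 22 = 9 days remain.
November 1–10, 1937: 10 days.
Residual: 19 days.
Total: 11342 days.
11342 mod 7 = 2, so 2 days before Wednesday is Monday.

Monday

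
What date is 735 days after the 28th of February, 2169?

the 5th of March, 2171

Count 735 days after February 28, 2169:
February 2169: 28 − 28 = 0 days remain (2169 is not a leap year, so February has 28 days).
Then 24 full months totalling 730 days.
March 1–5, 2171: 5 days.
Total: 0 + 730 + 5 = 735 days.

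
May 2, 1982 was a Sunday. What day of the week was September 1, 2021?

Wednesday

From May 2, 1982 to May 2, 2021: 39 years, of which 10 contain a Feb 29 — 29×365 + 10×366 = 14245 days.
(2000 is a leap year (divisible by 400).)
May 2021: 31 − 2 = 29 days remain.
Then June (30), July (31), August (31): 30 + 31 + 31 = 92 days.
September 1, 2021: 1 day.
Residual: 122 days.
Total: 14367 days.
14367 mod 7 = 3, so 3 days after Sunday is Wednesday.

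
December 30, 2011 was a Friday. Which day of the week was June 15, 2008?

Count forward from the earlier date (June 15, 2008) to the later (December 30, 2011):
June 15, 2008 → June 15, 2009: 365 days.
June 15, 2009 → June 15, 2010: 365 days.
June 15, 2010 → June 15, 2011: 365 days.
June 2011: 30 − 15 = 15 days remain.
Then July (31), August (31), September (30), October (31), November (30): 31 + 31 + 30 + 31 + 30 = 153 days.
December 1–30, 2011: 30 days.
Residual: 198 days.
Total: 1293 days.
1293 mod 7 = 5, so 5 days before Friday is Sunday.

Sunday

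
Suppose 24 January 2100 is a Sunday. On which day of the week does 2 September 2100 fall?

Thursday

January 2100: 31 − 24 = 7 days remain.
Then February 2100 (28), March (31), April (30), May (31), June (30), July (31), August (31): 28 + 31 + 30 + 31 + 30 + 31 + 31 = 212 days.
September 1–2, 2100: 2 days.
Total: 7 + 212 + 2 = 221 days.
221 mod 7 = 4, so 4 days after Sunday is Thursday.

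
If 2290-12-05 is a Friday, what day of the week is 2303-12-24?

Day-of-year of December 5, 2290: 339.
Day-of-year of December 24, 2303: 358.
2290 has 365 days, so 365 − 339 = 26 days remain in 2290.
Full years 2291–2302: 10 common + 2 leap = 10×365 + 2×366 = 4382 days.
Total: 26 + 4382 + 358 = 4766 days.
4766 mod 7 = 6, so 6 days after Friday is Thursday.

Thursday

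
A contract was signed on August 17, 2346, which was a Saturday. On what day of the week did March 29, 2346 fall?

Friday

Count forward from the earlier date (March 29, 2346) to the later (August 17, 2346):
March 2346: 31 − 29 = 2 days remain.
Then April (30), May (31), June (30), July (31): 30 + 31 + 30 + 31 = 122 days.
August 1–17, 2346: 17 days.
Total: 2 + 122 + 17 = 141 days.
141 mod 7 = 1, so 1 day before Saturday is Friday.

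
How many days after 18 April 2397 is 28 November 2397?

224

April 2397: 30 − 18 = 12 days remain.
Then May (31), June (30), July (31), August (31), September (30), October (31): 31 + 30 + 31 + 31 + 30 + 31 = 184 days.
November 1–28, 2397: 28 days.
Total: 12 + 184 + 28 = 224 days.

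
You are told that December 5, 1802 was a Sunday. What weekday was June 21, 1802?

Count forward from the earlier date (June 21, 1802) to the later (December 5, 1802):
June 1802: 30 − 21 = 9 days remain.
Then July (31), August (31), September (30), October (31), November (30): 31 + 31 + 30 + 31 + 30 = 153 days.
December 1–5, 1802: 5 days.
Total: 9 + 153 + 5 = 167 days.
167 mod 7 = 6, so 6 days before Sunday is Monday.

Monday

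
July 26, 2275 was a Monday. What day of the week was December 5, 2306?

Day-of-year of July 26, 2275: 207.
Day-of-year of December 5, 2306: 339.
2275 has 365 days, so 365 − 207 = 158 days remain in 2275.
Full years 2276–2305: 23 common + 7 leap = 23×365 + 7×366 = 10957 days.
Total: 158 + 10957 + 339 = 11454 days.
11454 mod 7 = 2, so 2 days after Monday is Wednesday.

Wednesday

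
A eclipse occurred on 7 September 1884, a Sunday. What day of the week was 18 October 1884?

Saturday

September 1884: 30 − 7 = 23 days remain.
October 1–18, 1884: 18 days.
Total: 23 + 18 = 41 days.
41 mod 7 = 6, so 6 days after Sunday is Saturday.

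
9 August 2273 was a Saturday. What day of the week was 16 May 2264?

Monday

Count forward from the earlier date (May 16, 2264) to the later (August 9, 2273):
From May 16, 2264 to May 16, 2273: 9 years, of which 2 contain a Feb 29 — 7×365 + 2×366 = 3287 days.
May 2273: 31 − 16 = 15 days remain.
Then June (30), July (31): 30 + 31 = 61 days.
August 1–9, 2273: 9 days.
Residual: 85 days.
Total: 3372 days.
3372 mod 7 = 5, so 5 days before Saturday is Monday.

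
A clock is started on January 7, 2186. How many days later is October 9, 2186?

275

January 2186: 31 − 7 = 24 days remain.
Then February 2186 (28), March (31), April (30), May (31), June (30), July (31), August (31), September (30): 28 + 31 + 30 + 31 + 30 + 31 + 31 + 30 = 242 days.
October 1–9, 2186: 9 days.
Total: 24 + 242 + 9 = 275 days.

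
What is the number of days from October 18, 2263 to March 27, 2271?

2717

Day-of-year of October 18, 2263: 291.
Day-of-year of March 27, 2271: 86.
2263 has 365 days, so 365 − 291 = 74 days remain in 2263.
Full years 2264–2270: 5 common + 2 leap = 5×365 + 2×366 = 2557 days.
Total: 74 + 2557 + 86 = 2717 days.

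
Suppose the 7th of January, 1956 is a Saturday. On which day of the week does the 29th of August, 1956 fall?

January 1956: 31 − 7 = 24 days remain.
Then February 1956 (29), March (31), April (30), May (31), June (30), July (31): 29 + 31 + 30 + 31 + 30 + 31 = 182 days.
August 1–29, 1956: 29 days.
Total: 24 + 182 + 29 = 235 days.
235 mod 7 = 4, so 4 days after Saturday is Wednesday.

Wednesday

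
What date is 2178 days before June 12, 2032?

June 26, 2026

Count 2178 days before June 12, 2032:
Day-of-year of June 26, 2026: 177.
Day-of-year of June 12, 2032: 164.
2026 has 365 days, so 365 − 177 = 188 days remain in 2026.
Full years: 2027: 365; 2028: 366; 2029: 365; 2030: 365; 2031: 365. Sum = 1826.
Total: 188 + 1826 + 164 = 2178 days.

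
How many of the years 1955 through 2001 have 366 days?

12

Years divisible by 4 in [1955, 2001]: 1956, 1960, 1964, 1968, 1972, 1976, 1980, 1984, 1988, 1992, 1996, 2000.
2000 is divisible by 400, so still leap.
No century exceptions apply. Count: 12.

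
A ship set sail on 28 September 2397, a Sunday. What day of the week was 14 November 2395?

Count forward from the earlier date (November 14, 2395) to the later (September 28, 2397):
Day-of-year of November 14, 2395: 318.
Day-of-year of September 28, 2397: 271.
2395 has 365 days, so 365 − 318 = 47 days remain in 2395.
Full years: 2396: 366. Sum = 366.
Total: 47 + 366 + 271 = 684 days.
684 mod 7 = 5, so 5 days before Sunday is Tuesday.

Tuesday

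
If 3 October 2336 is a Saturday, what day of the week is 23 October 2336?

Within October 2336: 23 − 3 = 20 days.
20 mod 7 = 6, so 6 days after Saturday is Friday.

Friday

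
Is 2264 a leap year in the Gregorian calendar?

Yes

2264 is a leap year.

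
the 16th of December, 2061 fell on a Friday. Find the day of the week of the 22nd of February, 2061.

Tuesday

Count forward from the earlier date (February 22, 2061) to the later (December 16, 2061):
February 2061: 28 − 22 = 6 days remain (2061 is not a leap year, so February has 28 days).
Then 9 full months totalling 275 days.
December 1–16, 2061: 16 days.
Total: 6 + 275 + 16 = 297 days.
297 mod 7 = 3, so 3 days before Friday is Tuesday.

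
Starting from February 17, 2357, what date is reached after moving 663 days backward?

April 26, 2355

Count 663 days before February 17, 2357:
April 26, 2355 → April 26, 2356: 366 days (2356 is a leap year).
April 2356: 30 − 26 = 4 days remain.
Then 9 full months totalling 276 days.
February 1–17, 2357: 17 days (2357 is not a leap year).
Residual: 297 days.
Total: 663 days.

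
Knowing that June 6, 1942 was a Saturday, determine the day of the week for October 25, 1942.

Sunday

June 1942: 30 − 6 = 24 days remain.
Then July (31), August (31), September (30): 31 + 31 + 30 = 92 days.
October 1–25, 1942: 25 days.
Total: 24 + 92 + 25 = 141 days.
141 mod 7 = 1, so 1 day after Saturday is Sunday.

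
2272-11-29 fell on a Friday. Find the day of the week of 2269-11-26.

Friday

Count forward from the earlier date (November 26, 2269) to the later (November 29, 2272):
Day-of-year of November 26, 2269: 330.
Day-of-year of November 29, 2272: 334.
2269 has 365 days, so 365 − 330 = 35 days remain in 2269.
Full years: 2270: 365; 2271: 365. Sum = 730.
Total: 35 + 730 + 334 = 1099 days.
1099 is a multiple of 7, so 2269-11-26 falls on the same weekday: Friday.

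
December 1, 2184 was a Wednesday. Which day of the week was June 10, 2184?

Count forward from the earlier date (June 10, 2184) to the later (December 1, 2184):
June 2184: 30 − 10 = 20 days remain.
Then July (31), August (31), September (30), October (31), November (30): 31 + 31 + 30 + 31 + 30 = 153 days.
December 1, 2184: 1 day.
Total: 20 + 153 + 1 = 174 days.
174 mod 7 = 6, so 6 days before Wednesday is Thursday.

Thursday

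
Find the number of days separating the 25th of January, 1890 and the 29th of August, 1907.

From January 25, 1890 to January 25, 1907: 17 years, of which 3 contain a Feb 29 — 14×365 + 3×366 = 6208 days.
(1900 is not a leap year (divisible by 100 but not 400).)
January 1907: 31 − 25 = 6 days remain.
Then February 1907 (28), March (31), April (30), May (31), June (30), July (31): 28 + 31 + 30 + 31 + 30 + 31 = 181 days.
August 1–29, 1907: 29 days.
Residual: 216 days.
Total: 6424 days.

6424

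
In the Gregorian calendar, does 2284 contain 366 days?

2284 is a leap year.

Yes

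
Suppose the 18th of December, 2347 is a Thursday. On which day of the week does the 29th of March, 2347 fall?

Count forward from the earlier date (March 29, 2347) to the later (December 18, 2347):
March 2347: 31 − 29 = 2 days remain.
Then April (30), May (31), June (30), July (31), August (31), September (30), October (31), November (30): 30 + 31 + 30 + 31 + 31 + 30 + 31 + 30 = 244 days.
December 1–18, 2347: 18 days.
Total: 2 + 244 + 18 = 264 days.
264 mod 7 = 5, so 5 days before Thursday is Saturday.

Saturday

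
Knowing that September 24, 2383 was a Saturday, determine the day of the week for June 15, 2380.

Count forward from the earlier date (June 15, 2380) to the later (September 24, 2383):
June 15, 2380 → June 15, 2381: 365 days.
June 15, 2381 → June 15, 2382: 365 days.
June 15, 2382 → June 15, 2383: 365 days.
June 2383: 30 − 15 = 15 days remain.
Then July (31), August (31): 31 + 31 = 62 days.
September 1–24, 2383: 24 days.
Residual: 101 days.
Total: 1196 days.
1196 mod 7 = 6, so 6 days before Saturday is Sunday.

Sunday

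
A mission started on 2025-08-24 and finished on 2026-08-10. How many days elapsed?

351

August 2025: 31 − 24 = 7 days remain.
Then 11 full months totalling 334 days.
August 1–10, 2026: 10 days.
Total: 7 + 334 + 10 = 351 days.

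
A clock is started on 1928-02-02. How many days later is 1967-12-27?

14573

Day-of-year of February 2, 1928: 33.
Day-of-year of December 27, 1967: 361.
1928 has 366 days, so 366 − 33 = 333 days remain in 1928.
Full years 1929–1966: 29 common + 9 leap = 29×365 + 9×366 = 13879 days.
Total: 333 + 13879 + 361 = 14573 days.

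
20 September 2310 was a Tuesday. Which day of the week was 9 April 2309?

Count forward from the earlier date (April 9, 2309) to the later (September 20, 2310):
April 2309: 30 − 9 = 21 days remain.
Then 16 full months totalling 488 days.
September 1–20, 2310: 20 days.
Total: 21 + 488 + 20 = 529 days.
529 mod 7 = 4, so 4 days before Tuesday is Friday.

Friday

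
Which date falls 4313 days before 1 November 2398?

10 January 2387

Count 4313 days before November 1, 2398:
Day-of-year of January 10, 2387: 10.
Day-of-year of November 1, 2398: 305.
2387 has 365 days, so 365 − 10 = 355 days remain in 2387.
Full years 2388–2397: 7 common + 3 leap = 7×365 + 3×366 = 3653 days.
Total: 355 + 3653 + 305 = 4313 days.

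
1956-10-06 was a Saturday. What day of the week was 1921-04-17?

Sunday

Count forward from the earlier date (April 17, 1921) to the later (October 6, 1956):
Day-of-year of April 17, 1921: 107.
Day-of-year of October 6, 1956: 280.
1921 has 365 days, so 365 − 107 = 258 days remain in 1921.
Full years 1922–1955: 26 common + 8 leap = 26×365 + 8×366 = 12418 days.
Total: 258 + 12418 + 280 = 12956 days.
12956 mod 7 = 6, so 6 days before Saturday is Sunday.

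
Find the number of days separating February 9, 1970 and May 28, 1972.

839

February 1970: 28 − 9 = 19 days remain (1970 is not a leap year, so February has 28 days).
Then 26 full months totalling 792 days.
May 1–28, 1972: 28 days.
Total: 19 + 792 + 28 = 839 days.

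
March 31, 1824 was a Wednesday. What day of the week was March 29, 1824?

Count forward from the earlier date (March 29, 1824) to the later (March 31, 1824):
Within March 1824: 31 − 29 = 2 days.
2 mod 7 = 2, so 2 days before Wednesday is Monday.

Monday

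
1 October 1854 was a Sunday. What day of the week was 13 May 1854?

Count forward from the earlier date (May 13, 1854) to the later (October 1, 1854):
May 1854: 31 − 13 = 18 days remain.
Then June (30), July (31), August (31), September (30): 30 + 31 + 31 + 30 = 122 days.
October 1, 1854: 1 day.
Total: 18 + 122 + 1 = 141 days.
141 mod 7 = 1, so 1 day before Sunday is Saturday.

Saturday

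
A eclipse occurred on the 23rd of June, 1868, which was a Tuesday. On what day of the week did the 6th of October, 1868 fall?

June 1868: 30 − 23 = 7 days remain.
Then July (31), August (31), September (30): 31 + 31 + 30 = 92 days.
October 1–6, 1868: 6 days.
Total: 7 + 92 + 6 = 105 days.
105 is a multiple of 7, so the 6th of October, 1868 falls on the same weekday: Tuesday.

Tuesday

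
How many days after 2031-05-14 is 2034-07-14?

1157

May 14, 2031 → May 14, 2032: 366 days (2032 is a leap year).
May 14, 2032 → May 14, 2033: 365 days.
May 14, 2033 → May 14, 2034: 365 days.
May 2034: 31 − 14 = 17 days remain.
Then June (30): 30 days.
July 1–14, 2034: 14 days.
Residual: 61 days.
Total: 1157 days.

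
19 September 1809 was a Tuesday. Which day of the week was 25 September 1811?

Day-of-year of September 19, 1809: 262.
Day-of-year of September 25, 1811: 268.
1809 has 365 days, so 365 − 262 = 103 days remain in 1809.
Full years: 1810: 365. Sum = 365.
Total: 103 + 365 + 268 = 736 days.
736 mod 7 = 1, so 1 day after Tuesday is Wednesday.

Wednesday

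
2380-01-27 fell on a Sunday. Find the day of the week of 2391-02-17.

Sunday

Day-of-year of January 27, 2380: 27.
Day-of-year of February 17, 2391: 48.
2380 has 366 days, so 366 − 27 = 339 days remain in 2380.
Full years 2381–2390: 8 common + 2 leap = 8×365 + 2×366 = 3652 days.
Total: 339 + 3652 + 48 = 4039 days.
4039 is a multiple of 7, so 2391-02-17 falls on the same weekday: Sunday.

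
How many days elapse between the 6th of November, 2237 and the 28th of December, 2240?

1148

Day-of-year of November 6, 2237: 310.
Day-of-year of December 28, 2240: 363.
2237 has 365 days, so 365 − 310 = 55 days remain in 2237.
Full years: 2238: 365; 2239: 365. Sum = 730.
Total: 55 + 730 + 363 = 1148 days.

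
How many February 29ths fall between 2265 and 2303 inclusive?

Years divisible by 4 in [2265, 2303]: 2268, 2272, 2276, 2280, 2284, 2288, 2292, 2296, 2300.
Of these, 2300 is divisible by 100 but not 400, so not leap.
Leap years: 9 − 1 = 8.

8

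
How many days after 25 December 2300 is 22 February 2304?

Day-of-year of December 25, 2300: 359.
Day-of-year of February 22, 2304: 53.
2300 has 365 days, so 365 − 359 = 6 days remain in 2300.
Full years: 2301: 365; 2302: 365; 2303: 365. Sum = 1095.
Total: 6 + 1095 + 53 = 1154 days.

1154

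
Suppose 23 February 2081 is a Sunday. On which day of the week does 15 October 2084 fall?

February 23, 2081 → February 23, 2082: 365 days.
February 23, 2082 → February 23, 2083: 365 days.
February 23, 2083 → February 23, 2084: 365 days.
February 2084: 29 − 23 = 6 days remain (2084 is a leap year, so February has 29 days).
Then March (31), April (30), May (31), June (30), July (31), August (31), September (30): 31 + 30 + 31 + 30 + 31 + 31 + 30 = 214 days.
October 1–15, 2084: 15 days.
Residual: 235 days.
Total: 1330 days.
1330 is a multiple of 7, so 15 October 2084 falls on the same weekday: Sunday.

Sunday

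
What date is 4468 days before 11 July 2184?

17 April 2172

Count 4468 days before July 11, 2184:
From April 17, 2172 to April 17, 2184: 12 years, of which 3 contain a Feb 29 — 9×365 + 3×366 = 4383 days.
April 2184: 30 − 17 = 13 days remain.
Then May (31), June (30): 31 + 30 = 61 days.
July 1–11, 2184: 11 days.
Residual: 85 days.
Total: 4468 days.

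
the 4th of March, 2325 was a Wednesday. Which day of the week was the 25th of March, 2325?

Within March 2325: 25 − 4 = 21 days.
21 is a multiple of 7, so the 25th of March, 2325 falls on the same weekday: Wednesday.

Wednesday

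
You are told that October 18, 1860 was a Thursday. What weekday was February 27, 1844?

Count forward from the earlier date (February 27, 1844) to the later (October 18, 1860):
Day-of-year of February 27, 1844: 58.
Day-of-year of October 18, 1860: 292.
1844 has 366 days, so 366 − 58 = 308 days remain in 1844.
Full years 1845–1859: 12 common + 3 leap = 12×365 + 3×366 = 5478 days.
Total: 308 + 5478 + 292 = 6078 days.
6078 mod 7 = 2, so 2 days before Thursday is Tuesday.

Tuesday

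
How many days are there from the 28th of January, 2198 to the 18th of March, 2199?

January 2198: 31 − 28 = 3 days remain.
Then 13 full months totalling 393 days.
March 1–18, 2199: 18 days.
Total: 3 + 393 + 18 = 414 days.

414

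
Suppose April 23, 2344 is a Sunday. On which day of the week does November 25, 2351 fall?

Sunday

From April 23, 2344 to April 23, 2351: 7 years, of which 1 contains a Feb 29 — 6×365 + 1×366 = 2556 days.
April 2351: 30 − 23 = 7 days remain.
Then May (31), June (30), July (31), August (31), September (30), October (31): 31 + 30 + 31 + 31 + 30 + 31 = 184 days.
November 1–25, 2351: 25 days.
Residual: 216 days.
Total: 2772 days.
2772 is a multiple of 7, so November 25, 2351 falls on the same weekday: Sunday.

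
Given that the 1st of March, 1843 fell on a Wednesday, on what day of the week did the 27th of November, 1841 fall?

Saturday

Count forward from the earlier date (November 27, 1841) to the later (March 1, 1843):
Day-of-year of November 27, 1841: 331.
Day-of-year of March 1, 1843: 60.
1841 has 365 days, so 365 − 331 = 34 days remain in 1841.
Full years: 1842: 365. Sum = 365.
Total: 34 + 365 + 60 = 459 days.
459 mod 7 = 4, so 4 days before Wednesday is Saturday.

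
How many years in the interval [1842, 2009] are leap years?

Years divisible by 4: 1844, 1848, …, 2008 — 42 in all.
Of these, 1900 is divisible by 100 but not 400, so not leap.
2000 is divisible by 400, so still leap.
Leap years: 42 − 1 = 41.

41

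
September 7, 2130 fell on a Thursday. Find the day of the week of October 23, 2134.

Saturday

September 7, 2130 → September 7, 2131: 365 days.
September 7, 2131 → September 7, 2132: 366 days (2132 is a leap year).
September 7, 2132 → September 7, 2133: 365 days.
September 7, 2133 → September 7, 2134: 365 days.
September 2134: 30 − 7 = 23 days remain.
October 1–23, 2134: 23 days.
Residual: 46 days.
Total: 1507 days.
1507 mod 7 = 2, so 2 days after Thursday is Saturday.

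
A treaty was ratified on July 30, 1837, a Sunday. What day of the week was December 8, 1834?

Monday

Count forward from the earlier date (December 8, 1834) to the later (July 30, 1837):
December 8, 1834 → December 8, 1835: 365 days.
December 8, 1835 → December 8, 1836: 366 days (1836 is a leap year).
December 1836: 31 − 8 = 23 days remain.
Then January (31), February 1837 (28), March (31), April (30), May (31), June (30): 31 + 28 + 31 + 30 + 31 + 30 = 181 days.
July 1–30, 1837: 30 days.
Residual: 234 days.
Total: 965 days.
965 mod 7 = 6, so 6 days before Sunday is Monday.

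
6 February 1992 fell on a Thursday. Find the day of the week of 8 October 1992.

February 1992: 29 − 6 = 23 days remain (1992 is a leap year, so February has 29 days).
Then March (31), April (30), May (31), June (30), July (31), August (31), September (30): 31 + 30 + 31 + 30 + 31 + 31 + 30 = 214 days.
October 1–8, 1992: 8 days.
Total: 23 + 214 + 8 = 245 days.
245 is a multiple of 7, so 8 October 1992 falls on the same weekday: Thursday.

Thursday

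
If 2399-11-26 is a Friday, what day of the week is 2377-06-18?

Count forward from the earlier date (June 18, 2377) to the later (November 26, 2399):
Day-of-year of June 18, 2377: 169.
Day-of-year of November 26, 2399: 330.
2377 has 365 days, so 365 − 169 = 196 days remain in 2377.
Full years 2378–2398: 16 common + 5 leap = 16×365 + 5×366 = 7670 days.
Total: 196 + 7670 + 330 = 8196 days.
8196 mod 7 = 6, so 6 days before Friday is Saturday.

Saturday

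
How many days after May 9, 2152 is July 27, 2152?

May 2152: 31 − 9 = 22 days remain.
Then June (30): 30 days.
July 1–27, 2152: 27 days.
Total: 22 + 30 + 27 = 79 days.

79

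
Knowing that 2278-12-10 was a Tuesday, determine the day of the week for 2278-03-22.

Friday

Count forward from the earlier date (March 22, 2278) to the later (December 10, 2278):
March 2278: 31 − 22 = 9 days remain.
Then April (30), May (31), June (30), July (31), August (31), September (30), October (31), November (30): 30 + 31 + 30 + 31 + 31 + 30 + 31 + 30 = 244 days.
December 1–10, 2278: 10 days.
Total: 9 + 244 + 10 = 263 days.
263 mod 7 = 4, so 4 days before Tuesday is Friday.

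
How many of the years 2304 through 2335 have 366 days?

8

Years divisible by 4 in [2304, 2335]: 2304, 2308, 2312, 2316, 2320, 2324, 2328, 2332.
No century exceptions apply. Count: 8.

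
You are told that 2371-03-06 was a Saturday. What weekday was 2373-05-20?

Sunday

March 6, 2371 → March 6, 2372: 366 days (2372 is a leap year).
March 6, 2372 → March 6, 2373: 365 days.
March 2373: 31 − 6 = 25 days remain.
Then April (30): 30 days.
May 1–20, 2373: 20 days.
Residual: 75 days.
Total: 806 days.
806 mod 7 = 1, so 1 day after Saturday is Sunday.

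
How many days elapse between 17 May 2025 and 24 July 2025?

May 2025: 31 − 17 = 14 days remain.
Then June (30): 30 days.
July 1–24, 2025: 24 days.
Total: 14 + 30 + 24 = 68 days.

68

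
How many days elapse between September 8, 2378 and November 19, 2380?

Day-of-year of September 8, 2378: 251.
Day-of-year of November 19, 2380: 324.
2378 has 365 days, so 365 − 251 = 114 days remain in 2378.
Full years: 2379: 365. Sum = 365.
Total: 114 + 365 + 324 = 803 days.

803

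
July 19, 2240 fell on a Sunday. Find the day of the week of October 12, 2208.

Wednesday

Count forward from the earlier date (October 12, 2208) to the later (July 19, 2240):
From October 12, 2208 to October 12, 2239: 31 years, of which 7 contain a Feb 29 — 24×365 + 7×366 = 11322 days.
October 2239: 31 − 12 = 19 days remain.
Then November (30), December (31), January (31), February 2240 (29), March (31), April (30), May (31), June (30): 30 + 31 + 31 + 29 + 31 + 30 + 31 + 30 = 243 days.
July 1–19, 2240: 19 days.
Residual: 281 days.
Total: 11603 days.
11603 mod 7 = 4, so 4 days before Sunday is Wednesday.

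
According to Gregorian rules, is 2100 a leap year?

No

2100 is not a leap year (divisible by 100 but not 400).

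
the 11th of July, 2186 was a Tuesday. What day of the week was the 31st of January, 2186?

Tuesday

Count forward from the earlier date (January 31, 2186) to the later (July 11, 2186):
January 2186: 31 − 31 = 0 days remain.
Then February 2186 (28), March (31), April (30), May (31), June (30): 28 + 31 + 30 + 31 + 30 = 150 days.
July 1–11, 2186: 11 days.
Total: 0 + 150 + 11 = 161 days.
161 is a multiple of 7, so the 31st of January, 2186 falls on the same weekday: Tuesday.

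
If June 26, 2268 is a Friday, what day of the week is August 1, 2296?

From June 26, 2268 to June 26, 2296: 28 years, of which 7 contain a Feb 29 — 21×365 + 7×366 = 10227 days.
June 2296: 30 − 26 = 4 days remain.
Then July (31): 31 days.
August 1, 2296: 1 day.
Residual: 36 days.
Total: 10263 days.
10263 mod 7 = 1, so 1 day after Friday is Saturday.

Saturday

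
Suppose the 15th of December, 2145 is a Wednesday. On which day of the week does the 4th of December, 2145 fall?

Count forward from the earlier date (December 4, 2145) to the later (December 15, 2145):
Within December 2145: 15 − 4 = 11 days.
11 mod 7 = 4, so 4 days before Wednesday is Saturday.

Saturday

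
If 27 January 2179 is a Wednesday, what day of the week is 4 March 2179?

Thursday

January 2179: 31 − 27 = 4 days remain.
Then February 2179 (28): 28 days.
March 1–4, 2179: 4 days.
Total: 4 + 28 + 4 = 36 days.
36 mod 7 = 1, so 1 day after Wednesday is Thursday.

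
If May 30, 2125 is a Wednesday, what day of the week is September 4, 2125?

May 2125: 31 − 30 = 1 day remains.
Then June (30), July (31), August (31): 30 + 31 + 31 = 92 days.
September 1–4, 2125: 4 days.
Total: 1 + 92 + 4 = 97 days.
97 mod 7 = 6, so 6 days after Wednesday is Tuesday.

Tuesday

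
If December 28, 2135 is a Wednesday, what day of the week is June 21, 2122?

Sunday

Count forward from the earlier date (June 21, 2122) to the later (December 28, 2135):
Day-of-year of June 21, 2122: 172.
Day-of-year of December 28, 2135: 362.
2122 has 365 days, so 365 − 172 = 193 days remain in 2122.
Full years 2123–2134: 9 common + 3 leap = 9×365 + 3×366 = 4383 days.
Total: 193 + 4383 + 362 = 4938 days.
4938 mod 7 = 3, so 3 days before Wednesday is Sunday.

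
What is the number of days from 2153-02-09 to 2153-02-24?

15

Within February 2153: 24 − 9 = 15 days.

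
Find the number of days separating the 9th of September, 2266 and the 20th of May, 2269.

984

Day-of-year of September 9, 2266: 252.
Day-of-year of May 20, 2269: 140.
2266 has 365 days, so 365 − 252 = 113 days remain in 2266.
Full years: 2267: 365; 2268: 366. Sum = 731.
Total: 113 + 731 + 140 = 984 days.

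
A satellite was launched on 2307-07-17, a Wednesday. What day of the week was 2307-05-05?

Sunday

Count forward from the earlier date (May 5, 2307) to the later (July 17, 2307):
May 2307: 31 − 5 = 26 days remain.
Then June (30): 30 days.
July 1–17, 2307: 17 days.
Total: 26 + 30 + 17 = 73 days.
73 mod 7 = 3, so 3 days before Wednesday is Sunday.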